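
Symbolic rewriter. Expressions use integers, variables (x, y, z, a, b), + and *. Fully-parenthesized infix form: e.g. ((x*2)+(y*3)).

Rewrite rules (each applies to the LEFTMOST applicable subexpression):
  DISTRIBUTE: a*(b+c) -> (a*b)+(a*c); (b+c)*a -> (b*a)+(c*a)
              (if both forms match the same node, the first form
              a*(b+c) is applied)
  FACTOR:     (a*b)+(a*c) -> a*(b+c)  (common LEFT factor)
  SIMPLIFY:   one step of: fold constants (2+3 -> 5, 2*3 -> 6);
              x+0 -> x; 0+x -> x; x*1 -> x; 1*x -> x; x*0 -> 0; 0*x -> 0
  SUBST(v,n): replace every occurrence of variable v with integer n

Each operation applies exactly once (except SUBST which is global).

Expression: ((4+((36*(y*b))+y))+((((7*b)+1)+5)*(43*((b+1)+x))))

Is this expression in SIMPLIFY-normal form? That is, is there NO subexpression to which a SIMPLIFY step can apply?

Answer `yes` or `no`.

Answer: yes

Derivation:
Expression: ((4+((36*(y*b))+y))+((((7*b)+1)+5)*(43*((b+1)+x))))
Scanning for simplifiable subexpressions (pre-order)...
  at root: ((4+((36*(y*b))+y))+((((7*b)+1)+5)*(43*((b+1)+x)))) (not simplifiable)
  at L: (4+((36*(y*b))+y)) (not simplifiable)
  at LR: ((36*(y*b))+y) (not simplifiable)
  at LRL: (36*(y*b)) (not simplifiable)
  at LRLR: (y*b) (not simplifiable)
  at R: ((((7*b)+1)+5)*(43*((b+1)+x))) (not simplifiable)
  at RL: (((7*b)+1)+5) (not simplifiable)
  at RLL: ((7*b)+1) (not simplifiable)
  at RLLL: (7*b) (not simplifiable)
  at RR: (43*((b+1)+x)) (not simplifiable)
  at RRR: ((b+1)+x) (not simplifiable)
  at RRRL: (b+1) (not simplifiable)
Result: no simplifiable subexpression found -> normal form.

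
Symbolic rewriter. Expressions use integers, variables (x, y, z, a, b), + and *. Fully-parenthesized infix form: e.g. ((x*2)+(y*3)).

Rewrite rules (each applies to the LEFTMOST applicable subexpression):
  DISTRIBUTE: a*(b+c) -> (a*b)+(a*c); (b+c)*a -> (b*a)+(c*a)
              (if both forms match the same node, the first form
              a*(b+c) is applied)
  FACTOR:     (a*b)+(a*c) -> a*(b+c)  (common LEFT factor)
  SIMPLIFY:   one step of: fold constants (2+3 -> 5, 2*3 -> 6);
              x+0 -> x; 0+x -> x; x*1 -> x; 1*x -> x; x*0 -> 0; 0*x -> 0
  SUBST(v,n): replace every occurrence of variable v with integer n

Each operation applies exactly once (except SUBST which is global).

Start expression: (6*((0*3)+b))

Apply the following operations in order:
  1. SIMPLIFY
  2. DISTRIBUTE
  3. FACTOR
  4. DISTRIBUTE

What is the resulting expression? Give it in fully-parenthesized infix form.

Start: (6*((0*3)+b))
Apply SIMPLIFY at RL (target: (0*3)): (6*((0*3)+b)) -> (6*(0+b))
Apply DISTRIBUTE at root (target: (6*(0+b))): (6*(0+b)) -> ((6*0)+(6*b))
Apply FACTOR at root (target: ((6*0)+(6*b))): ((6*0)+(6*b)) -> (6*(0+b))
Apply DISTRIBUTE at root (target: (6*(0+b))): (6*(0+b)) -> ((6*0)+(6*b))

Answer: ((6*0)+(6*b))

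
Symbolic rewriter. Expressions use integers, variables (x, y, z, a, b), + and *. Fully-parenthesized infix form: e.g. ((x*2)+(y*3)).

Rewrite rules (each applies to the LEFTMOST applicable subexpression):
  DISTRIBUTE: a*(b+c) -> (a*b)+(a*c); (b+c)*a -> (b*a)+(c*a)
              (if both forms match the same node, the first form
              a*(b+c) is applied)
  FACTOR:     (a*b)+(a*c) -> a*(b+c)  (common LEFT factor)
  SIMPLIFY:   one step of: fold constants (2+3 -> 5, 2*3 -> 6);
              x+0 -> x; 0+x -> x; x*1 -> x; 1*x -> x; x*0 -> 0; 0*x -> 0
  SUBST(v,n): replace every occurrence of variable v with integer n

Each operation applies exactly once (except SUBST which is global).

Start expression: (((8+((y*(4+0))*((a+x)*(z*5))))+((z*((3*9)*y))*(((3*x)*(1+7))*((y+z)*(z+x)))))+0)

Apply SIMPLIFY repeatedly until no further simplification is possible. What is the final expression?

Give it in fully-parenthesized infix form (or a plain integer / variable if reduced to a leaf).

Answer: ((8+((y*4)*((a+x)*(z*5))))+((z*(27*y))*(((3*x)*8)*((y+z)*(z+x)))))

Derivation:
Start: (((8+((y*(4+0))*((a+x)*(z*5))))+((z*((3*9)*y))*(((3*x)*(1+7))*((y+z)*(z+x)))))+0)
Step 1: at root: (((8+((y*(4+0))*((a+x)*(z*5))))+((z*((3*9)*y))*(((3*x)*(1+7))*((y+z)*(z+x)))))+0) -> ((8+((y*(4+0))*((a+x)*(z*5))))+((z*((3*9)*y))*(((3*x)*(1+7))*((y+z)*(z+x))))); overall: (((8+((y*(4+0))*((a+x)*(z*5))))+((z*((3*9)*y))*(((3*x)*(1+7))*((y+z)*(z+x)))))+0) -> ((8+((y*(4+0))*((a+x)*(z*5))))+((z*((3*9)*y))*(((3*x)*(1+7))*((y+z)*(z+x)))))
Step 2: at LRLR: (4+0) -> 4; overall: ((8+((y*(4+0))*((a+x)*(z*5))))+((z*((3*9)*y))*(((3*x)*(1+7))*((y+z)*(z+x))))) -> ((8+((y*4)*((a+x)*(z*5))))+((z*((3*9)*y))*(((3*x)*(1+7))*((y+z)*(z+x)))))
Step 3: at RLRL: (3*9) -> 27; overall: ((8+((y*4)*((a+x)*(z*5))))+((z*((3*9)*y))*(((3*x)*(1+7))*((y+z)*(z+x))))) -> ((8+((y*4)*((a+x)*(z*5))))+((z*(27*y))*(((3*x)*(1+7))*((y+z)*(z+x)))))
Step 4: at RRLR: (1+7) -> 8; overall: ((8+((y*4)*((a+x)*(z*5))))+((z*(27*y))*(((3*x)*(1+7))*((y+z)*(z+x))))) -> ((8+((y*4)*((a+x)*(z*5))))+((z*(27*y))*(((3*x)*8)*((y+z)*(z+x)))))
Fixed point: ((8+((y*4)*((a+x)*(z*5))))+((z*(27*y))*(((3*x)*8)*((y+z)*(z+x)))))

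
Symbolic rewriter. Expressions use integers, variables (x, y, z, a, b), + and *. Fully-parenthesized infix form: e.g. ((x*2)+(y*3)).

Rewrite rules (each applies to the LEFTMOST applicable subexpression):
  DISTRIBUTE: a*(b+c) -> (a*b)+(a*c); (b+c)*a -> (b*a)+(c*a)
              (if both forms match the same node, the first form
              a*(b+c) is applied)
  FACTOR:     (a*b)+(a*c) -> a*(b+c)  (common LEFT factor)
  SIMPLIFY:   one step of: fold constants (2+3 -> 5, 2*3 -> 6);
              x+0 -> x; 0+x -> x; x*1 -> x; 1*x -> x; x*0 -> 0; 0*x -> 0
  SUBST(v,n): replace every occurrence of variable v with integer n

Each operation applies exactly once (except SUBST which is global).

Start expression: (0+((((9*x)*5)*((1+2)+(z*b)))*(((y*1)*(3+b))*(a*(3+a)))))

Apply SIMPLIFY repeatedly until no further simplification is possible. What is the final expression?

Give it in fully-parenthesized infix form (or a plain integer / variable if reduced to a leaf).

Start: (0+((((9*x)*5)*((1+2)+(z*b)))*(((y*1)*(3+b))*(a*(3+a)))))
Step 1: at root: (0+((((9*x)*5)*((1+2)+(z*b)))*(((y*1)*(3+b))*(a*(3+a))))) -> ((((9*x)*5)*((1+2)+(z*b)))*(((y*1)*(3+b))*(a*(3+a)))); overall: (0+((((9*x)*5)*((1+2)+(z*b)))*(((y*1)*(3+b))*(a*(3+a))))) -> ((((9*x)*5)*((1+2)+(z*b)))*(((y*1)*(3+b))*(a*(3+a))))
Step 2: at LRL: (1+2) -> 3; overall: ((((9*x)*5)*((1+2)+(z*b)))*(((y*1)*(3+b))*(a*(3+a)))) -> ((((9*x)*5)*(3+(z*b)))*(((y*1)*(3+b))*(a*(3+a))))
Step 3: at RLL: (y*1) -> y; overall: ((((9*x)*5)*(3+(z*b)))*(((y*1)*(3+b))*(a*(3+a)))) -> ((((9*x)*5)*(3+(z*b)))*((y*(3+b))*(a*(3+a))))
Fixed point: ((((9*x)*5)*(3+(z*b)))*((y*(3+b))*(a*(3+a))))

Answer: ((((9*x)*5)*(3+(z*b)))*((y*(3+b))*(a*(3+a))))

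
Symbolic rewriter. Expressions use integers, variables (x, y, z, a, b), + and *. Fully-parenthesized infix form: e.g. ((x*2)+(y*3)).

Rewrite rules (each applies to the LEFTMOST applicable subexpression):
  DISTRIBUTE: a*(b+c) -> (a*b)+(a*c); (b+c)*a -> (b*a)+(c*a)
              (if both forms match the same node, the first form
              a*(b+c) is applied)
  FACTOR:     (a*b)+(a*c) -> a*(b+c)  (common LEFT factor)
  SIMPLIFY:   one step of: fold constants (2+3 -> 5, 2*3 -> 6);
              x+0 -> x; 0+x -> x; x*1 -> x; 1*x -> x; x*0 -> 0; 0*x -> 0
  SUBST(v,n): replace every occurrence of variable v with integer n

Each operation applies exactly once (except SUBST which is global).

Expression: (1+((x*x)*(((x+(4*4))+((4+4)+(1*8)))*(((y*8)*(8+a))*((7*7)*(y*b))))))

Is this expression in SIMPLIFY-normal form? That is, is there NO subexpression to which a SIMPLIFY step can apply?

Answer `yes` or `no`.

Expression: (1+((x*x)*(((x+(4*4))+((4+4)+(1*8)))*(((y*8)*(8+a))*((7*7)*(y*b))))))
Scanning for simplifiable subexpressions (pre-order)...
  at root: (1+((x*x)*(((x+(4*4))+((4+4)+(1*8)))*(((y*8)*(8+a))*((7*7)*(y*b)))))) (not simplifiable)
  at R: ((x*x)*(((x+(4*4))+((4+4)+(1*8)))*(((y*8)*(8+a))*((7*7)*(y*b))))) (not simplifiable)
  at RL: (x*x) (not simplifiable)
  at RR: (((x+(4*4))+((4+4)+(1*8)))*(((y*8)*(8+a))*((7*7)*(y*b)))) (not simplifiable)
  at RRL: ((x+(4*4))+((4+4)+(1*8))) (not simplifiable)
  at RRLL: (x+(4*4)) (not simplifiable)
  at RRLLR: (4*4) (SIMPLIFIABLE)
  at RRLR: ((4+4)+(1*8)) (not simplifiable)
  at RRLRL: (4+4) (SIMPLIFIABLE)
  at RRLRR: (1*8) (SIMPLIFIABLE)
  at RRR: (((y*8)*(8+a))*((7*7)*(y*b))) (not simplifiable)
  at RRRL: ((y*8)*(8+a)) (not simplifiable)
  at RRRLL: (y*8) (not simplifiable)
  at RRRLR: (8+a) (not simplifiable)
  at RRRR: ((7*7)*(y*b)) (not simplifiable)
  at RRRRL: (7*7) (SIMPLIFIABLE)
  at RRRRR: (y*b) (not simplifiable)
Found simplifiable subexpr at path RRLLR: (4*4)
One SIMPLIFY step would give: (1+((x*x)*(((x+16)+((4+4)+(1*8)))*(((y*8)*(8+a))*((7*7)*(y*b))))))
-> NOT in normal form.

Answer: no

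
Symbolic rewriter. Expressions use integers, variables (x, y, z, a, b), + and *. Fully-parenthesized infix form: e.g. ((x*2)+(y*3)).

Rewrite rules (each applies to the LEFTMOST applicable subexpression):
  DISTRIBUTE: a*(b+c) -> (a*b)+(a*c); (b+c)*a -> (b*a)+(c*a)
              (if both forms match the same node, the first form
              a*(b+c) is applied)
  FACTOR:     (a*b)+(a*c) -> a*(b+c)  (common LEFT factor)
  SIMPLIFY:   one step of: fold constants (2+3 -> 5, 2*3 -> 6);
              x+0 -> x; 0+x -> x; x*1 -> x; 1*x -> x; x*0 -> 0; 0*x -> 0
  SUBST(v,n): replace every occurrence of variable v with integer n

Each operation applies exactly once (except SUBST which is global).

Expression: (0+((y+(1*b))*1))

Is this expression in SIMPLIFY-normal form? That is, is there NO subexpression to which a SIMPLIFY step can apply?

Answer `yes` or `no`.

Expression: (0+((y+(1*b))*1))
Scanning for simplifiable subexpressions (pre-order)...
  at root: (0+((y+(1*b))*1)) (SIMPLIFIABLE)
  at R: ((y+(1*b))*1) (SIMPLIFIABLE)
  at RL: (y+(1*b)) (not simplifiable)
  at RLR: (1*b) (SIMPLIFIABLE)
Found simplifiable subexpr at path root: (0+((y+(1*b))*1))
One SIMPLIFY step would give: ((y+(1*b))*1)
-> NOT in normal form.

Answer: no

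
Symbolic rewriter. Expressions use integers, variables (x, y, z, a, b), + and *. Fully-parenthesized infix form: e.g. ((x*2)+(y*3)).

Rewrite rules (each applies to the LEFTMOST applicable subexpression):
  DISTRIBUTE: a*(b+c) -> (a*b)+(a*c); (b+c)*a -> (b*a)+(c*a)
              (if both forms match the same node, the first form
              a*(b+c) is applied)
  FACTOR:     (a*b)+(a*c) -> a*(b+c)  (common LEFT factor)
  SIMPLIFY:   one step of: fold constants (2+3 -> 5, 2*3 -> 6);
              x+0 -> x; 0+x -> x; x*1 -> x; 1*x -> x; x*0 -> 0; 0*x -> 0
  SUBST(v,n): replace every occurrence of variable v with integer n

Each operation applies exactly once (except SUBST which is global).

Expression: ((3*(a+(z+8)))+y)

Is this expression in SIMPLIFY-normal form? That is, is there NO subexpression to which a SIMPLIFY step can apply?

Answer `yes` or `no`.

Expression: ((3*(a+(z+8)))+y)
Scanning for simplifiable subexpressions (pre-order)...
  at root: ((3*(a+(z+8)))+y) (not simplifiable)
  at L: (3*(a+(z+8))) (not simplifiable)
  at LR: (a+(z+8)) (not simplifiable)
  at LRR: (z+8) (not simplifiable)
Result: no simplifiable subexpression found -> normal form.

Answer: yes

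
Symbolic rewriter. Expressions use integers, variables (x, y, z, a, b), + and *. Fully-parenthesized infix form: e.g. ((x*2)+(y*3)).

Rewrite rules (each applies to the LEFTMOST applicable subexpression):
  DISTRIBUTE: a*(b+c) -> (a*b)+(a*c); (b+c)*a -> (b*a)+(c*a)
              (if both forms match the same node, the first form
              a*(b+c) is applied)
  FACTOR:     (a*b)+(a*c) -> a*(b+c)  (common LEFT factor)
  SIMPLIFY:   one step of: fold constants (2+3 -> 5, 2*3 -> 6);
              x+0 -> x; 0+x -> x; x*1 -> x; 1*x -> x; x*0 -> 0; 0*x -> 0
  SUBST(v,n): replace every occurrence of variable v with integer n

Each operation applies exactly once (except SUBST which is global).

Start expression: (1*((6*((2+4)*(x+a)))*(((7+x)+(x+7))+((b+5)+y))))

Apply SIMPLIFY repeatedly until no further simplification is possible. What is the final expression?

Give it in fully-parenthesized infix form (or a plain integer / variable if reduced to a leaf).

Answer: ((6*(6*(x+a)))*(((7+x)+(x+7))+((b+5)+y)))

Derivation:
Start: (1*((6*((2+4)*(x+a)))*(((7+x)+(x+7))+((b+5)+y))))
Step 1: at root: (1*((6*((2+4)*(x+a)))*(((7+x)+(x+7))+((b+5)+y)))) -> ((6*((2+4)*(x+a)))*(((7+x)+(x+7))+((b+5)+y))); overall: (1*((6*((2+4)*(x+a)))*(((7+x)+(x+7))+((b+5)+y)))) -> ((6*((2+4)*(x+a)))*(((7+x)+(x+7))+((b+5)+y)))
Step 2: at LRL: (2+4) -> 6; overall: ((6*((2+4)*(x+a)))*(((7+x)+(x+7))+((b+5)+y))) -> ((6*(6*(x+a)))*(((7+x)+(x+7))+((b+5)+y)))
Fixed point: ((6*(6*(x+a)))*(((7+x)+(x+7))+((b+5)+y)))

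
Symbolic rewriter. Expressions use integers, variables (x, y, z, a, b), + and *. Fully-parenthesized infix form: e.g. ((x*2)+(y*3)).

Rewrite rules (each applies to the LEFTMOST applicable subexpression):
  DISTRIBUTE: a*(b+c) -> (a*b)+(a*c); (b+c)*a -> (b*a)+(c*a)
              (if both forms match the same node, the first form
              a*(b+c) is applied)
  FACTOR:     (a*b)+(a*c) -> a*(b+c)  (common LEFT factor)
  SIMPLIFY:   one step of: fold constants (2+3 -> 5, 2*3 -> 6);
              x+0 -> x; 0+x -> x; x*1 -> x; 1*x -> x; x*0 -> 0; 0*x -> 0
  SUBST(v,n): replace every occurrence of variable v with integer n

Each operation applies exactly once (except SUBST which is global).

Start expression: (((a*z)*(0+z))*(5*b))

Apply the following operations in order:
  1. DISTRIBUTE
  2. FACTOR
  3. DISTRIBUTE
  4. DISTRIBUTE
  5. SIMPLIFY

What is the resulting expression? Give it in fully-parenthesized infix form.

Start: (((a*z)*(0+z))*(5*b))
Apply DISTRIBUTE at L (target: ((a*z)*(0+z))): (((a*z)*(0+z))*(5*b)) -> ((((a*z)*0)+((a*z)*z))*(5*b))
Apply FACTOR at L (target: (((a*z)*0)+((a*z)*z))): ((((a*z)*0)+((a*z)*z))*(5*b)) -> (((a*z)*(0+z))*(5*b))
Apply DISTRIBUTE at L (target: ((a*z)*(0+z))): (((a*z)*(0+z))*(5*b)) -> ((((a*z)*0)+((a*z)*z))*(5*b))
Apply DISTRIBUTE at root (target: ((((a*z)*0)+((a*z)*z))*(5*b))): ((((a*z)*0)+((a*z)*z))*(5*b)) -> ((((a*z)*0)*(5*b))+(((a*z)*z)*(5*b)))
Apply SIMPLIFY at LL (target: ((a*z)*0)): ((((a*z)*0)*(5*b))+(((a*z)*z)*(5*b))) -> ((0*(5*b))+(((a*z)*z)*(5*b)))

Answer: ((0*(5*b))+(((a*z)*z)*(5*b)))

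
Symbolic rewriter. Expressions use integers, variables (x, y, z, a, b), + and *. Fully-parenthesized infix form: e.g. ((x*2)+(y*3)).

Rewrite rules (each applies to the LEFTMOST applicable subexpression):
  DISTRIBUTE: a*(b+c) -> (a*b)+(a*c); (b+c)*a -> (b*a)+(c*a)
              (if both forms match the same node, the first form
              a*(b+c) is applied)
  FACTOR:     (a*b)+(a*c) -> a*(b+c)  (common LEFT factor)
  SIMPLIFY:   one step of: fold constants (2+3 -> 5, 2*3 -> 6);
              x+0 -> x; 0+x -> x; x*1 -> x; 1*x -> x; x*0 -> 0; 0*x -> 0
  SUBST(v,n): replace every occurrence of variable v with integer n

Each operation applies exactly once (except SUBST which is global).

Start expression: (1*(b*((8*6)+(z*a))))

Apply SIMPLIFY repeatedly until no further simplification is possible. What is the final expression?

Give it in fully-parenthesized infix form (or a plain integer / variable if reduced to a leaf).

Answer: (b*(48+(z*a)))

Derivation:
Start: (1*(b*((8*6)+(z*a))))
Step 1: at root: (1*(b*((8*6)+(z*a)))) -> (b*((8*6)+(z*a))); overall: (1*(b*((8*6)+(z*a)))) -> (b*((8*6)+(z*a)))
Step 2: at RL: (8*6) -> 48; overall: (b*((8*6)+(z*a))) -> (b*(48+(z*a)))
Fixed point: (b*(48+(z*a)))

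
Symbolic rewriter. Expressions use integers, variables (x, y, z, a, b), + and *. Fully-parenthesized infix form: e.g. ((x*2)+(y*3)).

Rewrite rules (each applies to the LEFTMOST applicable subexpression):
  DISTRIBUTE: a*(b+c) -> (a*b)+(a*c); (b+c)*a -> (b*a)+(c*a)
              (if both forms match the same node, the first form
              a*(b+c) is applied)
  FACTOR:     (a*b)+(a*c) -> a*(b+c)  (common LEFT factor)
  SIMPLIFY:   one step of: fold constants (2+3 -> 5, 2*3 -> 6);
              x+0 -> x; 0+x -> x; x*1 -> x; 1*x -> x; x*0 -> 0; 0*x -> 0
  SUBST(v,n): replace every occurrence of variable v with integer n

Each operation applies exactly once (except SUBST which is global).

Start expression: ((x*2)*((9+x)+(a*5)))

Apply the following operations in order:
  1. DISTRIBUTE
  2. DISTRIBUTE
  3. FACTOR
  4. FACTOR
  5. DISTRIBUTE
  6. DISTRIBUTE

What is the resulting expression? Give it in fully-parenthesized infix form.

Start: ((x*2)*((9+x)+(a*5)))
Apply DISTRIBUTE at root (target: ((x*2)*((9+x)+(a*5)))): ((x*2)*((9+x)+(a*5))) -> (((x*2)*(9+x))+((x*2)*(a*5)))
Apply DISTRIBUTE at L (target: ((x*2)*(9+x))): (((x*2)*(9+x))+((x*2)*(a*5))) -> ((((x*2)*9)+((x*2)*x))+((x*2)*(a*5)))
Apply FACTOR at L (target: (((x*2)*9)+((x*2)*x))): ((((x*2)*9)+((x*2)*x))+((x*2)*(a*5))) -> (((x*2)*(9+x))+((x*2)*(a*5)))
Apply FACTOR at root (target: (((x*2)*(9+x))+((x*2)*(a*5)))): (((x*2)*(9+x))+((x*2)*(a*5))) -> ((x*2)*((9+x)+(a*5)))
Apply DISTRIBUTE at root (target: ((x*2)*((9+x)+(a*5)))): ((x*2)*((9+x)+(a*5))) -> (((x*2)*(9+x))+((x*2)*(a*5)))
Apply DISTRIBUTE at L (target: ((x*2)*(9+x))): (((x*2)*(9+x))+((x*2)*(a*5))) -> ((((x*2)*9)+((x*2)*x))+((x*2)*(a*5)))

Answer: ((((x*2)*9)+((x*2)*x))+((x*2)*(a*5)))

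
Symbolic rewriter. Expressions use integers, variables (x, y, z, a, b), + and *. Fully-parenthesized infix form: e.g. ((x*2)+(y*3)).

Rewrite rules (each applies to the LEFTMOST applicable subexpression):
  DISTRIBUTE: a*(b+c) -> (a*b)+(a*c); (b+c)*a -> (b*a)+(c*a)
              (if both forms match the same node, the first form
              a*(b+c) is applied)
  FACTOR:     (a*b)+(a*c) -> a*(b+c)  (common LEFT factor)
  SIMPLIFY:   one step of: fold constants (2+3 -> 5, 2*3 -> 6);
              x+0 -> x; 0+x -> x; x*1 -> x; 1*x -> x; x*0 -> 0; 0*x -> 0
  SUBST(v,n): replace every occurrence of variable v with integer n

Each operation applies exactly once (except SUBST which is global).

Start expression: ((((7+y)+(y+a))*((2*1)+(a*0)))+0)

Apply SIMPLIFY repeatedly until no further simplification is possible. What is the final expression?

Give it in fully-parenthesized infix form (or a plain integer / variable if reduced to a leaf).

Answer: (((7+y)+(y+a))*2)

Derivation:
Start: ((((7+y)+(y+a))*((2*1)+(a*0)))+0)
Step 1: at root: ((((7+y)+(y+a))*((2*1)+(a*0)))+0) -> (((7+y)+(y+a))*((2*1)+(a*0))); overall: ((((7+y)+(y+a))*((2*1)+(a*0)))+0) -> (((7+y)+(y+a))*((2*1)+(a*0)))
Step 2: at RL: (2*1) -> 2; overall: (((7+y)+(y+a))*((2*1)+(a*0))) -> (((7+y)+(y+a))*(2+(a*0)))
Step 3: at RR: (a*0) -> 0; overall: (((7+y)+(y+a))*(2+(a*0))) -> (((7+y)+(y+a))*(2+0))
Step 4: at R: (2+0) -> 2; overall: (((7+y)+(y+a))*(2+0)) -> (((7+y)+(y+a))*2)
Fixed point: (((7+y)+(y+a))*2)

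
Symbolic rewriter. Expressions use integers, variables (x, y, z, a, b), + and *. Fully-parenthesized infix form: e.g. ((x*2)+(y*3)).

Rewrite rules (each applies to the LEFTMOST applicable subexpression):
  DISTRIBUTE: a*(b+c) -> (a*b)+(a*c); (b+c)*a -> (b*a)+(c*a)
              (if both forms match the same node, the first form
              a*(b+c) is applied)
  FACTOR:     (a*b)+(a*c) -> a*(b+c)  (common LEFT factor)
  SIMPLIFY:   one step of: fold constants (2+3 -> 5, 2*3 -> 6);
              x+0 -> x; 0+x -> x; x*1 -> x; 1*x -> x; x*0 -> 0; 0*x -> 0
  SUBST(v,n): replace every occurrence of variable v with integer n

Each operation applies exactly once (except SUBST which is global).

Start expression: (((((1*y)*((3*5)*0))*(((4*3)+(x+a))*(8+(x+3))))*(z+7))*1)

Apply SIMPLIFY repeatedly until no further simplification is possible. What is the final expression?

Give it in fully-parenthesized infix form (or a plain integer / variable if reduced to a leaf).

Answer: 0

Derivation:
Start: (((((1*y)*((3*5)*0))*(((4*3)+(x+a))*(8+(x+3))))*(z+7))*1)
Step 1: at root: (((((1*y)*((3*5)*0))*(((4*3)+(x+a))*(8+(x+3))))*(z+7))*1) -> ((((1*y)*((3*5)*0))*(((4*3)+(x+a))*(8+(x+3))))*(z+7)); overall: (((((1*y)*((3*5)*0))*(((4*3)+(x+a))*(8+(x+3))))*(z+7))*1) -> ((((1*y)*((3*5)*0))*(((4*3)+(x+a))*(8+(x+3))))*(z+7))
Step 2: at LLL: (1*y) -> y; overall: ((((1*y)*((3*5)*0))*(((4*3)+(x+a))*(8+(x+3))))*(z+7)) -> (((y*((3*5)*0))*(((4*3)+(x+a))*(8+(x+3))))*(z+7))
Step 3: at LLR: ((3*5)*0) -> 0; overall: (((y*((3*5)*0))*(((4*3)+(x+a))*(8+(x+3))))*(z+7)) -> (((y*0)*(((4*3)+(x+a))*(8+(x+3))))*(z+7))
Step 4: at LL: (y*0) -> 0; overall: (((y*0)*(((4*3)+(x+a))*(8+(x+3))))*(z+7)) -> ((0*(((4*3)+(x+a))*(8+(x+3))))*(z+7))
Step 5: at L: (0*(((4*3)+(x+a))*(8+(x+3)))) -> 0; overall: ((0*(((4*3)+(x+a))*(8+(x+3))))*(z+7)) -> (0*(z+7))
Step 6: at root: (0*(z+7)) -> 0; overall: (0*(z+7)) -> 0
Fixed point: 0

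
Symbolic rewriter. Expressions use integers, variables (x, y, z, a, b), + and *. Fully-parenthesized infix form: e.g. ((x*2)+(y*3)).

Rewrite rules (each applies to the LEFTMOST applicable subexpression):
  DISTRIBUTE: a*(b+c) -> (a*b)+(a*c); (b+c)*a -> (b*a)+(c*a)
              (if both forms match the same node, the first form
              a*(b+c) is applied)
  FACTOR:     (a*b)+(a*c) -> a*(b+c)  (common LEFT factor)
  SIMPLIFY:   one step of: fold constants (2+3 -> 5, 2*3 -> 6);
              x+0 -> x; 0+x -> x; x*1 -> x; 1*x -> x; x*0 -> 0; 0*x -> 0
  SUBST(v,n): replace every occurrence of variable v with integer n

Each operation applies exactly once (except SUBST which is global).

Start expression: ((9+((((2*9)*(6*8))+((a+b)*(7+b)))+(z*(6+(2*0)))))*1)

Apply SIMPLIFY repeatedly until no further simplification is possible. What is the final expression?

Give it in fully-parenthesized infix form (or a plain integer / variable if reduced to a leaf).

Answer: (9+((864+((a+b)*(7+b)))+(z*6)))

Derivation:
Start: ((9+((((2*9)*(6*8))+((a+b)*(7+b)))+(z*(6+(2*0)))))*1)
Step 1: at root: ((9+((((2*9)*(6*8))+((a+b)*(7+b)))+(z*(6+(2*0)))))*1) -> (9+((((2*9)*(6*8))+((a+b)*(7+b)))+(z*(6+(2*0))))); overall: ((9+((((2*9)*(6*8))+((a+b)*(7+b)))+(z*(6+(2*0)))))*1) -> (9+((((2*9)*(6*8))+((a+b)*(7+b)))+(z*(6+(2*0)))))
Step 2: at RLLL: (2*9) -> 18; overall: (9+((((2*9)*(6*8))+((a+b)*(7+b)))+(z*(6+(2*0))))) -> (9+(((18*(6*8))+((a+b)*(7+b)))+(z*(6+(2*0)))))
Step 3: at RLLR: (6*8) -> 48; overall: (9+(((18*(6*8))+((a+b)*(7+b)))+(z*(6+(2*0))))) -> (9+(((18*48)+((a+b)*(7+b)))+(z*(6+(2*0)))))
Step 4: at RLL: (18*48) -> 864; overall: (9+(((18*48)+((a+b)*(7+b)))+(z*(6+(2*0))))) -> (9+((864+((a+b)*(7+b)))+(z*(6+(2*0)))))
Step 5: at RRRR: (2*0) -> 0; overall: (9+((864+((a+b)*(7+b)))+(z*(6+(2*0))))) -> (9+((864+((a+b)*(7+b)))+(z*(6+0))))
Step 6: at RRR: (6+0) -> 6; overall: (9+((864+((a+b)*(7+b)))+(z*(6+0)))) -> (9+((864+((a+b)*(7+b)))+(z*6)))
Fixed point: (9+((864+((a+b)*(7+b)))+(z*6)))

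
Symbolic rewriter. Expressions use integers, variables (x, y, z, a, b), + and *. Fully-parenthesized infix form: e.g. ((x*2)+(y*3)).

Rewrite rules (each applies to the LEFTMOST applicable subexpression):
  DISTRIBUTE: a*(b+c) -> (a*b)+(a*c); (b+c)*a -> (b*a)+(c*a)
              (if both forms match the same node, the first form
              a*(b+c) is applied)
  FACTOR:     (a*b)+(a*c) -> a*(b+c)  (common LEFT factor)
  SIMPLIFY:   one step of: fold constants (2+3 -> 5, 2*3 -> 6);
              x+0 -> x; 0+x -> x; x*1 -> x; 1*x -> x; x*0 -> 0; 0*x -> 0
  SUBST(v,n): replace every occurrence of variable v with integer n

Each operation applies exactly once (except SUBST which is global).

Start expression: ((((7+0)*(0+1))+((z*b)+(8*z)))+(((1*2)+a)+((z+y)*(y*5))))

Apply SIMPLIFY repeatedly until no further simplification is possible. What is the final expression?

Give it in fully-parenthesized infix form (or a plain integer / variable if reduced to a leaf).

Start: ((((7+0)*(0+1))+((z*b)+(8*z)))+(((1*2)+a)+((z+y)*(y*5))))
Step 1: at LLL: (7+0) -> 7; overall: ((((7+0)*(0+1))+((z*b)+(8*z)))+(((1*2)+a)+((z+y)*(y*5)))) -> (((7*(0+1))+((z*b)+(8*z)))+(((1*2)+a)+((z+y)*(y*5))))
Step 2: at LLR: (0+1) -> 1; overall: (((7*(0+1))+((z*b)+(8*z)))+(((1*2)+a)+((z+y)*(y*5)))) -> (((7*1)+((z*b)+(8*z)))+(((1*2)+a)+((z+y)*(y*5))))
Step 3: at LL: (7*1) -> 7; overall: (((7*1)+((z*b)+(8*z)))+(((1*2)+a)+((z+y)*(y*5)))) -> ((7+((z*b)+(8*z)))+(((1*2)+a)+((z+y)*(y*5))))
Step 4: at RLL: (1*2) -> 2; overall: ((7+((z*b)+(8*z)))+(((1*2)+a)+((z+y)*(y*5)))) -> ((7+((z*b)+(8*z)))+((2+a)+((z+y)*(y*5))))
Fixed point: ((7+((z*b)+(8*z)))+((2+a)+((z+y)*(y*5))))

Answer: ((7+((z*b)+(8*z)))+((2+a)+((z+y)*(y*5))))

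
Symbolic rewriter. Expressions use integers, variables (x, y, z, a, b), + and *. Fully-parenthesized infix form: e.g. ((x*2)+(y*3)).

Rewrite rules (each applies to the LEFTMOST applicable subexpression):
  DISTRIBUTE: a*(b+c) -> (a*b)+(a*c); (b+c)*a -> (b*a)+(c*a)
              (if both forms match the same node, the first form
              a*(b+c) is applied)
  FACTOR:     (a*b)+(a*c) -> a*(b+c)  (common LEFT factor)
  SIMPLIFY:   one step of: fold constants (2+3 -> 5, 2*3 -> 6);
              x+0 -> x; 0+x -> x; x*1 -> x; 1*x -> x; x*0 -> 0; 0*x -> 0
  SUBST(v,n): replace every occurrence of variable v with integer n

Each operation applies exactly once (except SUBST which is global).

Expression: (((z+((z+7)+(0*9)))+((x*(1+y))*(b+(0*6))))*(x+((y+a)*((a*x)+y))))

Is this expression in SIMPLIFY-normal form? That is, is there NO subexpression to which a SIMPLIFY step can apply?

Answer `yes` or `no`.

Expression: (((z+((z+7)+(0*9)))+((x*(1+y))*(b+(0*6))))*(x+((y+a)*((a*x)+y))))
Scanning for simplifiable subexpressions (pre-order)...
  at root: (((z+((z+7)+(0*9)))+((x*(1+y))*(b+(0*6))))*(x+((y+a)*((a*x)+y)))) (not simplifiable)
  at L: ((z+((z+7)+(0*9)))+((x*(1+y))*(b+(0*6)))) (not simplifiable)
  at LL: (z+((z+7)+(0*9))) (not simplifiable)
  at LLR: ((z+7)+(0*9)) (not simplifiable)
  at LLRL: (z+7) (not simplifiable)
  at LLRR: (0*9) (SIMPLIFIABLE)
  at LR: ((x*(1+y))*(b+(0*6))) (not simplifiable)
  at LRL: (x*(1+y)) (not simplifiable)
  at LRLR: (1+y) (not simplifiable)
  at LRR: (b+(0*6)) (not simplifiable)
  at LRRR: (0*6) (SIMPLIFIABLE)
  at R: (x+((y+a)*((a*x)+y))) (not simplifiable)
  at RR: ((y+a)*((a*x)+y)) (not simplifiable)
  at RRL: (y+a) (not simplifiable)
  at RRR: ((a*x)+y) (not simplifiable)
  at RRRL: (a*x) (not simplifiable)
Found simplifiable subexpr at path LLRR: (0*9)
One SIMPLIFY step would give: (((z+((z+7)+0))+((x*(1+y))*(b+(0*6))))*(x+((y+a)*((a*x)+y))))
-> NOT in normal form.

Answer: no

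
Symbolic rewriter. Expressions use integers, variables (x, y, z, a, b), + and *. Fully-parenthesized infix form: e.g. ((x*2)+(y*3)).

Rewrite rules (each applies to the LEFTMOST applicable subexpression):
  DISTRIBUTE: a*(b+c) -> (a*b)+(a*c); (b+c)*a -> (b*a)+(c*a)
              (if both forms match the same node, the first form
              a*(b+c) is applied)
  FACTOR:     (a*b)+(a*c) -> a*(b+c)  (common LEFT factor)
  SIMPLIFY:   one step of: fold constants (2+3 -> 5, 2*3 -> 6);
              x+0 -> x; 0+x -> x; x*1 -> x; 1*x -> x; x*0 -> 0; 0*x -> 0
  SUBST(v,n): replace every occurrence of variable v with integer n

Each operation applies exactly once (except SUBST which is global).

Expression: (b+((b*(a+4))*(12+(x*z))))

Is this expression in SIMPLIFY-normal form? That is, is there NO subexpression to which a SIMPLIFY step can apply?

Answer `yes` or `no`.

Expression: (b+((b*(a+4))*(12+(x*z))))
Scanning for simplifiable subexpressions (pre-order)...
  at root: (b+((b*(a+4))*(12+(x*z)))) (not simplifiable)
  at R: ((b*(a+4))*(12+(x*z))) (not simplifiable)
  at RL: (b*(a+4)) (not simplifiable)
  at RLR: (a+4) (not simplifiable)
  at RR: (12+(x*z)) (not simplifiable)
  at RRR: (x*z) (not simplifiable)
Result: no simplifiable subexpression found -> normal form.

Answer: yes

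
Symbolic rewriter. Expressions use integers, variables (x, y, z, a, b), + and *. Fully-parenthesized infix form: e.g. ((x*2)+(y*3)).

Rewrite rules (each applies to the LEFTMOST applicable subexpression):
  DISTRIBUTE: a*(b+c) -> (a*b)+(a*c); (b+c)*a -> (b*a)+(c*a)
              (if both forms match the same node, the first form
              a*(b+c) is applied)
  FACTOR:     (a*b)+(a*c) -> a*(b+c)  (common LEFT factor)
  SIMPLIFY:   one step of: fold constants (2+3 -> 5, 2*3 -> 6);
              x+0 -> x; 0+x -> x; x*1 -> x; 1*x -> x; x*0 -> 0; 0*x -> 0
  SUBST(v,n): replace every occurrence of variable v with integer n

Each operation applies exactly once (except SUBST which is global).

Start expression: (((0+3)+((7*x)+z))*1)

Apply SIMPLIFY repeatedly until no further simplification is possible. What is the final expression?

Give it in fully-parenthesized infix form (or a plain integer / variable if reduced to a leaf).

Answer: (3+((7*x)+z))

Derivation:
Start: (((0+3)+((7*x)+z))*1)
Step 1: at root: (((0+3)+((7*x)+z))*1) -> ((0+3)+((7*x)+z)); overall: (((0+3)+((7*x)+z))*1) -> ((0+3)+((7*x)+z))
Step 2: at L: (0+3) -> 3; overall: ((0+3)+((7*x)+z)) -> (3+((7*x)+z))
Fixed point: (3+((7*x)+z))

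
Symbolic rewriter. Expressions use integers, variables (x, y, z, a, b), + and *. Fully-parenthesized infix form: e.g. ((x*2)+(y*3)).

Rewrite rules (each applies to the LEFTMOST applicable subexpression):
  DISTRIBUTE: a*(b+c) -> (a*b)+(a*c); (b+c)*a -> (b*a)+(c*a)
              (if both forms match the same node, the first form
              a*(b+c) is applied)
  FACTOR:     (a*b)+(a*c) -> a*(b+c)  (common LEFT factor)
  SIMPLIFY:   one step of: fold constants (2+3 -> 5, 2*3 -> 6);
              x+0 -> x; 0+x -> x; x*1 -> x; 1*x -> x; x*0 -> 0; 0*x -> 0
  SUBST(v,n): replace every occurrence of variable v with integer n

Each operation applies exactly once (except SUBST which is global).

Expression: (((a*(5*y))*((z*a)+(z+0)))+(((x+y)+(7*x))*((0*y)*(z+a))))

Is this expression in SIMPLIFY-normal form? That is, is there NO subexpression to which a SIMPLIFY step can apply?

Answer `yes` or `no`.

Expression: (((a*(5*y))*((z*a)+(z+0)))+(((x+y)+(7*x))*((0*y)*(z+a))))
Scanning for simplifiable subexpressions (pre-order)...
  at root: (((a*(5*y))*((z*a)+(z+0)))+(((x+y)+(7*x))*((0*y)*(z+a)))) (not simplifiable)
  at L: ((a*(5*y))*((z*a)+(z+0))) (not simplifiable)
  at LL: (a*(5*y)) (not simplifiable)
  at LLR: (5*y) (not simplifiable)
  at LR: ((z*a)+(z+0)) (not simplifiable)
  at LRL: (z*a) (not simplifiable)
  at LRR: (z+0) (SIMPLIFIABLE)
  at R: (((x+y)+(7*x))*((0*y)*(z+a))) (not simplifiable)
  at RL: ((x+y)+(7*x)) (not simplifiable)
  at RLL: (x+y) (not simplifiable)
  at RLR: (7*x) (not simplifiable)
  at RR: ((0*y)*(z+a)) (not simplifiable)
  at RRL: (0*y) (SIMPLIFIABLE)
  at RRR: (z+a) (not simplifiable)
Found simplifiable subexpr at path LRR: (z+0)
One SIMPLIFY step would give: (((a*(5*y))*((z*a)+z))+(((x+y)+(7*x))*((0*y)*(z+a))))
-> NOT in normal form.

Answer: no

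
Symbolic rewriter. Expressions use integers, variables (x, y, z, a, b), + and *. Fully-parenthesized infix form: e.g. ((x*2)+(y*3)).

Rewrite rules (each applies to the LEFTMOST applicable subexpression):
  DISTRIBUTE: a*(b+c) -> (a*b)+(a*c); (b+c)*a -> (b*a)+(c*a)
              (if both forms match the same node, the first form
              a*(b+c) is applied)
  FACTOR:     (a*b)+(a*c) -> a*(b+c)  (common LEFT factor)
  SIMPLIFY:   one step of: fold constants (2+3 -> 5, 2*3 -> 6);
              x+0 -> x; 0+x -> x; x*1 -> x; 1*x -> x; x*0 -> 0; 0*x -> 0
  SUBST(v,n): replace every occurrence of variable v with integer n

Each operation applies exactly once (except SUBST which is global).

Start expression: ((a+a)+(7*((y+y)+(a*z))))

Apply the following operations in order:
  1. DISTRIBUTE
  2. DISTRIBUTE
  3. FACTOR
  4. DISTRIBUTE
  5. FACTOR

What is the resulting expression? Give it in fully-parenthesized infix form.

Answer: ((a+a)+((7*(y+y))+(7*(a*z))))

Derivation:
Start: ((a+a)+(7*((y+y)+(a*z))))
Apply DISTRIBUTE at R (target: (7*((y+y)+(a*z)))): ((a+a)+(7*((y+y)+(a*z)))) -> ((a+a)+((7*(y+y))+(7*(a*z))))
Apply DISTRIBUTE at RL (target: (7*(y+y))): ((a+a)+((7*(y+y))+(7*(a*z)))) -> ((a+a)+(((7*y)+(7*y))+(7*(a*z))))
Apply FACTOR at RL (target: ((7*y)+(7*y))): ((a+a)+(((7*y)+(7*y))+(7*(a*z)))) -> ((a+a)+((7*(y+y))+(7*(a*z))))
Apply DISTRIBUTE at RL (target: (7*(y+y))): ((a+a)+((7*(y+y))+(7*(a*z)))) -> ((a+a)+(((7*y)+(7*y))+(7*(a*z))))
Apply FACTOR at RL (target: ((7*y)+(7*y))): ((a+a)+(((7*y)+(7*y))+(7*(a*z)))) -> ((a+a)+((7*(y+y))+(7*(a*z))))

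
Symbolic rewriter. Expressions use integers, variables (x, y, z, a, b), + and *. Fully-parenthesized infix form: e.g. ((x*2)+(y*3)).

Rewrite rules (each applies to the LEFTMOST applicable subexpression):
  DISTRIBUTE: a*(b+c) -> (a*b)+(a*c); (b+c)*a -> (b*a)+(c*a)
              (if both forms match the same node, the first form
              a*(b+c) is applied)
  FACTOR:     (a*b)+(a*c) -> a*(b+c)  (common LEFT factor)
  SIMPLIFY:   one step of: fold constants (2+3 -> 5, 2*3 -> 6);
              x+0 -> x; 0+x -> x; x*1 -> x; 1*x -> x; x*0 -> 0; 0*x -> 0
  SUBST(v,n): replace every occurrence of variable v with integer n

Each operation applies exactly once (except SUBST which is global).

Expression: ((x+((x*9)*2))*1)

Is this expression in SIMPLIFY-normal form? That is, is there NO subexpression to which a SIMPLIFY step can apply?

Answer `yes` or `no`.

Expression: ((x+((x*9)*2))*1)
Scanning for simplifiable subexpressions (pre-order)...
  at root: ((x+((x*9)*2))*1) (SIMPLIFIABLE)
  at L: (x+((x*9)*2)) (not simplifiable)
  at LR: ((x*9)*2) (not simplifiable)
  at LRL: (x*9) (not simplifiable)
Found simplifiable subexpr at path root: ((x+((x*9)*2))*1)
One SIMPLIFY step would give: (x+((x*9)*2))
-> NOT in normal form.

Answer: no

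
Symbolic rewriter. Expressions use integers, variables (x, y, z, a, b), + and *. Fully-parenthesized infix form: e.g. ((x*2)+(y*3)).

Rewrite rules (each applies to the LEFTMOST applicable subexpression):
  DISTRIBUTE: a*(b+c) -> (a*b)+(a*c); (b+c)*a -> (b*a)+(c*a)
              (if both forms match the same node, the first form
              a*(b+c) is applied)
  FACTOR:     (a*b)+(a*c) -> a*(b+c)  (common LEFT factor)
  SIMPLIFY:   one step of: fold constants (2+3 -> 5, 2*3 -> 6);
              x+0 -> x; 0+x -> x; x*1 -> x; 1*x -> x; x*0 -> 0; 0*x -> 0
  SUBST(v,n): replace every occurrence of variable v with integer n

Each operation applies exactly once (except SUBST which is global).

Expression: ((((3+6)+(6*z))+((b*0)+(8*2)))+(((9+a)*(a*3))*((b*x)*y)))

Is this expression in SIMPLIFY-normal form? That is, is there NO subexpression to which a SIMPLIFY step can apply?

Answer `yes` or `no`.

Expression: ((((3+6)+(6*z))+((b*0)+(8*2)))+(((9+a)*(a*3))*((b*x)*y)))
Scanning for simplifiable subexpressions (pre-order)...
  at root: ((((3+6)+(6*z))+((b*0)+(8*2)))+(((9+a)*(a*3))*((b*x)*y))) (not simplifiable)
  at L: (((3+6)+(6*z))+((b*0)+(8*2))) (not simplifiable)
  at LL: ((3+6)+(6*z)) (not simplifiable)
  at LLL: (3+6) (SIMPLIFIABLE)
  at LLR: (6*z) (not simplifiable)
  at LR: ((b*0)+(8*2)) (not simplifiable)
  at LRL: (b*0) (SIMPLIFIABLE)
  at LRR: (8*2) (SIMPLIFIABLE)
  at R: (((9+a)*(a*3))*((b*x)*y)) (not simplifiable)
  at RL: ((9+a)*(a*3)) (not simplifiable)
  at RLL: (9+a) (not simplifiable)
  at RLR: (a*3) (not simplifiable)
  at RR: ((b*x)*y) (not simplifiable)
  at RRL: (b*x) (not simplifiable)
Found simplifiable subexpr at path LLL: (3+6)
One SIMPLIFY step would give: (((9+(6*z))+((b*0)+(8*2)))+(((9+a)*(a*3))*((b*x)*y)))
-> NOT in normal form.

Answer: no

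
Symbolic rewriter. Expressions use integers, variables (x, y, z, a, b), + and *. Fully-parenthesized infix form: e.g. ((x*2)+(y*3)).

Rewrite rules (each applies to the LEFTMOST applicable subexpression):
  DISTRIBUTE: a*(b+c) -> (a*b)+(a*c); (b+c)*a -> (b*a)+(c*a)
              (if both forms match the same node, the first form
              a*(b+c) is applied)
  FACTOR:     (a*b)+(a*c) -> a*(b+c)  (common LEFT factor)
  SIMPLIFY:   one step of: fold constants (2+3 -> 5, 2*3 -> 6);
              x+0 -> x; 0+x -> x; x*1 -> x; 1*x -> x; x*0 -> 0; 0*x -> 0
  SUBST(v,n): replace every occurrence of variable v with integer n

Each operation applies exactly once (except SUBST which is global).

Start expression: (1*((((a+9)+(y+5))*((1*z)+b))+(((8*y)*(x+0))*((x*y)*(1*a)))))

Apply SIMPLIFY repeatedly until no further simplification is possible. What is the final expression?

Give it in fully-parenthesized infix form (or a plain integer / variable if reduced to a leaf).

Answer: ((((a+9)+(y+5))*(z+b))+(((8*y)*x)*((x*y)*a)))

Derivation:
Start: (1*((((a+9)+(y+5))*((1*z)+b))+(((8*y)*(x+0))*((x*y)*(1*a)))))
Step 1: at root: (1*((((a+9)+(y+5))*((1*z)+b))+(((8*y)*(x+0))*((x*y)*(1*a))))) -> ((((a+9)+(y+5))*((1*z)+b))+(((8*y)*(x+0))*((x*y)*(1*a)))); overall: (1*((((a+9)+(y+5))*((1*z)+b))+(((8*y)*(x+0))*((x*y)*(1*a))))) -> ((((a+9)+(y+5))*((1*z)+b))+(((8*y)*(x+0))*((x*y)*(1*a))))
Step 2: at LRL: (1*z) -> z; overall: ((((a+9)+(y+5))*((1*z)+b))+(((8*y)*(x+0))*((x*y)*(1*a)))) -> ((((a+9)+(y+5))*(z+b))+(((8*y)*(x+0))*((x*y)*(1*a))))
Step 3: at RLR: (x+0) -> x; overall: ((((a+9)+(y+5))*(z+b))+(((8*y)*(x+0))*((x*y)*(1*a)))) -> ((((a+9)+(y+5))*(z+b))+(((8*y)*x)*((x*y)*(1*a))))
Step 4: at RRR: (1*a) -> a; overall: ((((a+9)+(y+5))*(z+b))+(((8*y)*x)*((x*y)*(1*a)))) -> ((((a+9)+(y+5))*(z+b))+(((8*y)*x)*((x*y)*a)))
Fixed point: ((((a+9)+(y+5))*(z+b))+(((8*y)*x)*((x*y)*a)))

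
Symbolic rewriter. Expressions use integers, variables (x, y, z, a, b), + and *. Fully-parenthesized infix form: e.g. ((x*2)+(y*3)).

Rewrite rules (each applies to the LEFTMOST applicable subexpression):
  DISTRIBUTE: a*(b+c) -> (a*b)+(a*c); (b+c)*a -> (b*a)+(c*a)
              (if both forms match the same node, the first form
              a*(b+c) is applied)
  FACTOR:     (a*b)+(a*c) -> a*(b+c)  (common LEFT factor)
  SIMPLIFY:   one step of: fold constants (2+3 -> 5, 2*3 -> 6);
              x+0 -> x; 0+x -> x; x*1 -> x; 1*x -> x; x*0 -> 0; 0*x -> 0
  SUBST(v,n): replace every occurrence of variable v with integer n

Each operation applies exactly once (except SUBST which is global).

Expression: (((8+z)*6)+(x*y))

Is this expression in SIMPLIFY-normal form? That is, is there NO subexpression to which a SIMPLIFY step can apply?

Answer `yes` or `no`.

Answer: yes

Derivation:
Expression: (((8+z)*6)+(x*y))
Scanning for simplifiable subexpressions (pre-order)...
  at root: (((8+z)*6)+(x*y)) (not simplifiable)
  at L: ((8+z)*6) (not simplifiable)
  at LL: (8+z) (not simplifiable)
  at R: (x*y) (not simplifiable)
Result: no simplifiable subexpression found -> normal form.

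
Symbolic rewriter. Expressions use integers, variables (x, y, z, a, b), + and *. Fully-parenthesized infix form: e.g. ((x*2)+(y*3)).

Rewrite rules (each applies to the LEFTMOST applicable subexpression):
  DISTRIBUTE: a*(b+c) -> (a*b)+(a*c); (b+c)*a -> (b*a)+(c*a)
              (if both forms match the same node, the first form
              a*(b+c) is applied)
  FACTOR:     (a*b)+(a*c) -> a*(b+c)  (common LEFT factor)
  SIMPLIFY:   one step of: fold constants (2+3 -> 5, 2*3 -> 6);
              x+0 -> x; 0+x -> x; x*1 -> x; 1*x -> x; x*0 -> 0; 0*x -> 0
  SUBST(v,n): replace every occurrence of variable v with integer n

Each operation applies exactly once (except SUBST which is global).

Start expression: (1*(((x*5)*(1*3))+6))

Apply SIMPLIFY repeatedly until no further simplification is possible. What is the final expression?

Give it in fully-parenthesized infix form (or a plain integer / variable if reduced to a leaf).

Answer: (((x*5)*3)+6)

Derivation:
Start: (1*(((x*5)*(1*3))+6))
Step 1: at root: (1*(((x*5)*(1*3))+6)) -> (((x*5)*(1*3))+6); overall: (1*(((x*5)*(1*3))+6)) -> (((x*5)*(1*3))+6)
Step 2: at LR: (1*3) -> 3; overall: (((x*5)*(1*3))+6) -> (((x*5)*3)+6)
Fixed point: (((x*5)*3)+6)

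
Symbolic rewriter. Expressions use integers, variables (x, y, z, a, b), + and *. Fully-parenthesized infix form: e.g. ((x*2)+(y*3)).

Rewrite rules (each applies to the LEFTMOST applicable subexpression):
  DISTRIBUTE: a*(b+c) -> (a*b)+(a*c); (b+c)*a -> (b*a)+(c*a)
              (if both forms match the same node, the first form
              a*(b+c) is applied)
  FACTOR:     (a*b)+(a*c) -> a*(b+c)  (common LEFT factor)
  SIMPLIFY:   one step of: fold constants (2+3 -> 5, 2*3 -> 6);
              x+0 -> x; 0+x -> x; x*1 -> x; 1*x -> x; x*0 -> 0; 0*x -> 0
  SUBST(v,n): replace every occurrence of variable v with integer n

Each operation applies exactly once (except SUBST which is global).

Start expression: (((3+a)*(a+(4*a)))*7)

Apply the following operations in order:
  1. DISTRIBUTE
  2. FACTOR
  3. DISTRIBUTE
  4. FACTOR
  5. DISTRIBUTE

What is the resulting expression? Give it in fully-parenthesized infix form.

Start: (((3+a)*(a+(4*a)))*7)
Apply DISTRIBUTE at L (target: ((3+a)*(a+(4*a)))): (((3+a)*(a+(4*a)))*7) -> ((((3+a)*a)+((3+a)*(4*a)))*7)
Apply FACTOR at L (target: (((3+a)*a)+((3+a)*(4*a)))): ((((3+a)*a)+((3+a)*(4*a)))*7) -> (((3+a)*(a+(4*a)))*7)
Apply DISTRIBUTE at L (target: ((3+a)*(a+(4*a)))): (((3+a)*(a+(4*a)))*7) -> ((((3+a)*a)+((3+a)*(4*a)))*7)
Apply FACTOR at L (target: (((3+a)*a)+((3+a)*(4*a)))): ((((3+a)*a)+((3+a)*(4*a)))*7) -> (((3+a)*(a+(4*a)))*7)
Apply DISTRIBUTE at L (target: ((3+a)*(a+(4*a)))): (((3+a)*(a+(4*a)))*7) -> ((((3+a)*a)+((3+a)*(4*a)))*7)

Answer: ((((3+a)*a)+((3+a)*(4*a)))*7)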